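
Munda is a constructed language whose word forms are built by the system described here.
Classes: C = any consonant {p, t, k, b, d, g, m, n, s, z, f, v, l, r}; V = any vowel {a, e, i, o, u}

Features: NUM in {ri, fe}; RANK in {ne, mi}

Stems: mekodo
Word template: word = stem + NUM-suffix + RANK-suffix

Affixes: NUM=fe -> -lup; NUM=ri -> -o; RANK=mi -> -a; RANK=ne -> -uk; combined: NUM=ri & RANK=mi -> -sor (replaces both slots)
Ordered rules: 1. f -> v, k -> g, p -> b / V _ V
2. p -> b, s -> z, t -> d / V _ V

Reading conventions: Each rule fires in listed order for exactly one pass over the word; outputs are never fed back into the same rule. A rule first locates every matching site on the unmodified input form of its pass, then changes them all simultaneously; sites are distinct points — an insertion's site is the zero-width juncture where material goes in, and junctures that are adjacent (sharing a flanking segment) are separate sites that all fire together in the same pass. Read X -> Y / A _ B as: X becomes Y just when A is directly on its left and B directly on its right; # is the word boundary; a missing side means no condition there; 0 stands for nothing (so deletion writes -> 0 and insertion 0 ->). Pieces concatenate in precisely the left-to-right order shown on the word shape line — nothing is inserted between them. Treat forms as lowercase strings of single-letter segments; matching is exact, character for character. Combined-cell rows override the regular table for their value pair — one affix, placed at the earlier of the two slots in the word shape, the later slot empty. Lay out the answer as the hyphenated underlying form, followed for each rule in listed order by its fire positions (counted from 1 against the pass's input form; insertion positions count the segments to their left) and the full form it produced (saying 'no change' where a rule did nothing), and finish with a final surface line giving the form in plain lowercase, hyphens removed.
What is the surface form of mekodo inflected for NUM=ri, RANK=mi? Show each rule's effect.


underlying: mekodo-sor
1. f -> v, k -> g, p -> b / V _ V: fires at position(s) 3: megodosor
2. p -> b, s -> z, t -> d / V _ V: fires at position(s) 7: megodozor
surface: megodozor


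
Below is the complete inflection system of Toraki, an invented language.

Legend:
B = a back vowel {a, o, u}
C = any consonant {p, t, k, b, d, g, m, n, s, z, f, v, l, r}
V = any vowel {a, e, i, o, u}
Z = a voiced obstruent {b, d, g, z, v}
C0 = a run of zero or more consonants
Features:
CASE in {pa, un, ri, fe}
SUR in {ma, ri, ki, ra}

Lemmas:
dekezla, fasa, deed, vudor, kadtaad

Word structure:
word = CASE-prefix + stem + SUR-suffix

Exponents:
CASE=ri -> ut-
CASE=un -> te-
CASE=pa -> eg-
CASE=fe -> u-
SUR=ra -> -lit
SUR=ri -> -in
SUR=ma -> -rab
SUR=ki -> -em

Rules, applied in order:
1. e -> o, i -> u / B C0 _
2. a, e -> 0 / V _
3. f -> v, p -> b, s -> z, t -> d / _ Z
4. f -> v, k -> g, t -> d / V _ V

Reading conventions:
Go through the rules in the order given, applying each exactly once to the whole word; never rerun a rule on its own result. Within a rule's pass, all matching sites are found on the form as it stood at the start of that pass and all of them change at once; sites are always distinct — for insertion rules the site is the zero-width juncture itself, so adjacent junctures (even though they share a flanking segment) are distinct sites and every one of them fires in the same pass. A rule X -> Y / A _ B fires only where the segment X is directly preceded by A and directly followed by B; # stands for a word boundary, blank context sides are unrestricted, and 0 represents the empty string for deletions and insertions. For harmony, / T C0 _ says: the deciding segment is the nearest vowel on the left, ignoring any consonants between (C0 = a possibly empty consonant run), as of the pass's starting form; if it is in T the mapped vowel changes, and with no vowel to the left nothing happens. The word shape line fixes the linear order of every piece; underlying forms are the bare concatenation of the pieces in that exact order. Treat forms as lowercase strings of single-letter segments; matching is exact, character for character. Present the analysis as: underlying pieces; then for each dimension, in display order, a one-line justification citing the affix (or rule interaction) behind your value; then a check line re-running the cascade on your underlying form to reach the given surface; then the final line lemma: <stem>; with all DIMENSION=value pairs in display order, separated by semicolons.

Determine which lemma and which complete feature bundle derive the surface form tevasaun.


underlying: te-fasa-in
CASE=un - signalled by the affix te-
SUR=ri - signalled by the affix -in
check: tefasain -> tefasaun -> tefasaun -> tefasaun -> tevasaun
lemma: fasa; CASE=un; SUR=ri


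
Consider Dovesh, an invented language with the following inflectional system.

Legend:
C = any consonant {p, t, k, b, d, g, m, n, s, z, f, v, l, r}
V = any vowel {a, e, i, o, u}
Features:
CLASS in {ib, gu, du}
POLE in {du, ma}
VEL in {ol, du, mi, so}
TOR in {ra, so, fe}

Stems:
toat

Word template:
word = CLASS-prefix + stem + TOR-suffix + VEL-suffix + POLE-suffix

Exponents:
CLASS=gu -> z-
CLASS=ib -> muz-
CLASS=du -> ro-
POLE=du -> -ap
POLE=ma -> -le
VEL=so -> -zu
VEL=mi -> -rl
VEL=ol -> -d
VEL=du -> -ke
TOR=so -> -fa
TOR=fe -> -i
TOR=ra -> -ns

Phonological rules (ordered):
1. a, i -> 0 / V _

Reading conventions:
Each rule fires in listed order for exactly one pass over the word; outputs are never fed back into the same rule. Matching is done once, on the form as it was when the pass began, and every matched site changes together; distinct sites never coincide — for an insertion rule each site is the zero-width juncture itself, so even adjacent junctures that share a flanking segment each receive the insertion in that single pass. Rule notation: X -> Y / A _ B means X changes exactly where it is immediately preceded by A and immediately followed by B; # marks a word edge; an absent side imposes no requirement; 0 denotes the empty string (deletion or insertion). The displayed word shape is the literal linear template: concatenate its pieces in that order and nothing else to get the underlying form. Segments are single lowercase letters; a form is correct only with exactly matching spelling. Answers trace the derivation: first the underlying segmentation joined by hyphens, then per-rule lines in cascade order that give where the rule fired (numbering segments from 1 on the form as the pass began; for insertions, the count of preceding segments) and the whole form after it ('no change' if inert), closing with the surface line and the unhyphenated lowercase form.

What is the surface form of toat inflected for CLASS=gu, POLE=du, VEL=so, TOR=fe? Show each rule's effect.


underlying: z-toat-i-zu-ap
1. a, i -> 0 / V _: fires at position(s) 4, 9: ztotizup
surface: ztotizup


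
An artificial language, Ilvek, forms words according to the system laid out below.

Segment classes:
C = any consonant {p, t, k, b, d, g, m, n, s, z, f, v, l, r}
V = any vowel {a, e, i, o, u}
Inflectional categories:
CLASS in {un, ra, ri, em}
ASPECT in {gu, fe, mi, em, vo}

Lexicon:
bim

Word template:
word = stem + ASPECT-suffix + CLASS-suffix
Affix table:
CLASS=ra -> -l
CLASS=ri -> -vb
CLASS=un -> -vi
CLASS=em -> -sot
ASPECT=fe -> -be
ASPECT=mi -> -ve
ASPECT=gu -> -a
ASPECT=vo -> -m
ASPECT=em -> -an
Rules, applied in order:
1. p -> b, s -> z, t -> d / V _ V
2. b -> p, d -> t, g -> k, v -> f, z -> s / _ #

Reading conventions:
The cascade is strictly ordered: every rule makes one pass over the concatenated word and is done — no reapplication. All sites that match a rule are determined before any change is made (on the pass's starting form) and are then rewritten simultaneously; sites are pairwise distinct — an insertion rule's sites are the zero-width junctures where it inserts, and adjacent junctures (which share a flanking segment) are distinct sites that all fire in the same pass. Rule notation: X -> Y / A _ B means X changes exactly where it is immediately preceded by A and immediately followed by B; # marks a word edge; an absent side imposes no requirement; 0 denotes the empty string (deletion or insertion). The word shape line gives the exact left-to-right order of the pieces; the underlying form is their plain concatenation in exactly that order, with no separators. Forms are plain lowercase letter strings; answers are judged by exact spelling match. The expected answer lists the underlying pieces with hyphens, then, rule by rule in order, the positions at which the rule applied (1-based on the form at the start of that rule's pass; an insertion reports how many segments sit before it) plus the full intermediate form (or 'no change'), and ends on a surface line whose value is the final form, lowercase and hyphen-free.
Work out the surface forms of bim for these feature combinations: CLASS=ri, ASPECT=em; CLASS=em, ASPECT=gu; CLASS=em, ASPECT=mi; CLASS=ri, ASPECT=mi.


cell CLASS=ri, ASPECT=em:
underlying: bim-an-vb
1. p -> b, s -> z, t -> d / V _ V: no change
2. b -> p, d -> t, g -> k, v -> f, z -> s / _ #: fires at position(s) 7: bimanvp
surface: bimanvp

cell CLASS=em, ASPECT=gu:
underlying: bim-a-sot
1. p -> b, s -> z, t -> d / V _ V: fires at position(s) 5: bimazot
2. b -> p, d -> t, g -> k, v -> f, z -> s / _ #: no change
surface: bimazot

cell CLASS=em, ASPECT=mi:
underlying: bim-ve-sot
1. p -> b, s -> z, t -> d / V _ V: fires at position(s) 6: bimvezot
2. b -> p, d -> t, g -> k, v -> f, z -> s / _ #: no change
surface: bimvezot

cell CLASS=ri, ASPECT=mi:
underlying: bim-ve-vb
1. p -> b, s -> z, t -> d / V _ V: no change
2. b -> p, d -> t, g -> k, v -> f, z -> s / _ #: fires at position(s) 7: bimvevp
surface: bimvevp


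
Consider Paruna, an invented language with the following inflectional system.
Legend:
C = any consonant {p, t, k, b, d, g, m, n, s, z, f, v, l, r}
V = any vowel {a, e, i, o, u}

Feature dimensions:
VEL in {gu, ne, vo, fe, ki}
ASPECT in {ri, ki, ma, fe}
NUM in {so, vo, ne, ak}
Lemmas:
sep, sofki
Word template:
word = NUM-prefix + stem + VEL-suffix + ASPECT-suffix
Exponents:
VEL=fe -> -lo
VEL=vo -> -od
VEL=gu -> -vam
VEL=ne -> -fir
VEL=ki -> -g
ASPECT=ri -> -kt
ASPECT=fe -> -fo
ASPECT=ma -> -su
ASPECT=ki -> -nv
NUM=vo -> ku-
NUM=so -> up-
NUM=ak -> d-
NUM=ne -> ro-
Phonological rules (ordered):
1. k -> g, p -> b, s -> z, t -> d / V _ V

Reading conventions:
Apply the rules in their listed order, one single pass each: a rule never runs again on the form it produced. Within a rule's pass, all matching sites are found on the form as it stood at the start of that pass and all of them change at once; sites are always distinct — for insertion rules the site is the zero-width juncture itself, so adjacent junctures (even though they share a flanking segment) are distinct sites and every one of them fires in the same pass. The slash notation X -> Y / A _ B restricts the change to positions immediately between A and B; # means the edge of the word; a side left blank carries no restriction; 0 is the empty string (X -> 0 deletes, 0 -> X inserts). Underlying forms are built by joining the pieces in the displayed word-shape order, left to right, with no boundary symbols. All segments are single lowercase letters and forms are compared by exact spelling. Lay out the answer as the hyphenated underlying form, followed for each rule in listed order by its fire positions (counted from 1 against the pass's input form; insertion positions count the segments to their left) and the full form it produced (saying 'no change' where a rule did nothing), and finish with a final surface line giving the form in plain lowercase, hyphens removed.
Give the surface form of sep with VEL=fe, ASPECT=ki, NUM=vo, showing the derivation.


underlying: ku-sep-lo-nv
1. k -> g, p -> b, s -> z, t -> d / V _ V: fires at position(s) 3: kuzeplonv
surface: kuzeplonv


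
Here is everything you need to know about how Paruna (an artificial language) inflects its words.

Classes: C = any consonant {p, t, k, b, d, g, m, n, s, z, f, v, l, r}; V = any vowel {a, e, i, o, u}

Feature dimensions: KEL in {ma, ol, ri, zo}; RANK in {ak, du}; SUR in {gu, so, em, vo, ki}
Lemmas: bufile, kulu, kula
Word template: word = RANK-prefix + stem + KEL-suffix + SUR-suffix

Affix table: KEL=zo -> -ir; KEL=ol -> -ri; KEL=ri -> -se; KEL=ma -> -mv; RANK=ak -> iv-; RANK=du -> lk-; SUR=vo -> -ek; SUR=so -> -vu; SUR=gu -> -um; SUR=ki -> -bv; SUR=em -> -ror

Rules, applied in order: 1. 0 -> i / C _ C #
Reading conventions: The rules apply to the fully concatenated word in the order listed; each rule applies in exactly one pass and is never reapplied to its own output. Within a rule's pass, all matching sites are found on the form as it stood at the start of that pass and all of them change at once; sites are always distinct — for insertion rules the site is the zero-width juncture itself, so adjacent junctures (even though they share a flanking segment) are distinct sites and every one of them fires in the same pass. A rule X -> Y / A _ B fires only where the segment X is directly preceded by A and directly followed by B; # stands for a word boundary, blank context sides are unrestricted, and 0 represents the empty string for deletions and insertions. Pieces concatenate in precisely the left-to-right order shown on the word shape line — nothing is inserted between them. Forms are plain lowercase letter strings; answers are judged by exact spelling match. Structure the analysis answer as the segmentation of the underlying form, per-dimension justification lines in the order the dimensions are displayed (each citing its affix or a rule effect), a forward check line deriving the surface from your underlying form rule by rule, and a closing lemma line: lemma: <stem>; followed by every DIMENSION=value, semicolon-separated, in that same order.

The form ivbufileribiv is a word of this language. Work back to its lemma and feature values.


underlying: iv-bufile-ri-bv
KEL=ol - signalled by the affix -ri
RANK=ak - signalled by the affix iv-
SUR=ki - signalled by the affix -bv
check: ivbufileribv -> ivbufileribiv
lemma: bufile; KEL=ol; RANK=ak; SUR=ki


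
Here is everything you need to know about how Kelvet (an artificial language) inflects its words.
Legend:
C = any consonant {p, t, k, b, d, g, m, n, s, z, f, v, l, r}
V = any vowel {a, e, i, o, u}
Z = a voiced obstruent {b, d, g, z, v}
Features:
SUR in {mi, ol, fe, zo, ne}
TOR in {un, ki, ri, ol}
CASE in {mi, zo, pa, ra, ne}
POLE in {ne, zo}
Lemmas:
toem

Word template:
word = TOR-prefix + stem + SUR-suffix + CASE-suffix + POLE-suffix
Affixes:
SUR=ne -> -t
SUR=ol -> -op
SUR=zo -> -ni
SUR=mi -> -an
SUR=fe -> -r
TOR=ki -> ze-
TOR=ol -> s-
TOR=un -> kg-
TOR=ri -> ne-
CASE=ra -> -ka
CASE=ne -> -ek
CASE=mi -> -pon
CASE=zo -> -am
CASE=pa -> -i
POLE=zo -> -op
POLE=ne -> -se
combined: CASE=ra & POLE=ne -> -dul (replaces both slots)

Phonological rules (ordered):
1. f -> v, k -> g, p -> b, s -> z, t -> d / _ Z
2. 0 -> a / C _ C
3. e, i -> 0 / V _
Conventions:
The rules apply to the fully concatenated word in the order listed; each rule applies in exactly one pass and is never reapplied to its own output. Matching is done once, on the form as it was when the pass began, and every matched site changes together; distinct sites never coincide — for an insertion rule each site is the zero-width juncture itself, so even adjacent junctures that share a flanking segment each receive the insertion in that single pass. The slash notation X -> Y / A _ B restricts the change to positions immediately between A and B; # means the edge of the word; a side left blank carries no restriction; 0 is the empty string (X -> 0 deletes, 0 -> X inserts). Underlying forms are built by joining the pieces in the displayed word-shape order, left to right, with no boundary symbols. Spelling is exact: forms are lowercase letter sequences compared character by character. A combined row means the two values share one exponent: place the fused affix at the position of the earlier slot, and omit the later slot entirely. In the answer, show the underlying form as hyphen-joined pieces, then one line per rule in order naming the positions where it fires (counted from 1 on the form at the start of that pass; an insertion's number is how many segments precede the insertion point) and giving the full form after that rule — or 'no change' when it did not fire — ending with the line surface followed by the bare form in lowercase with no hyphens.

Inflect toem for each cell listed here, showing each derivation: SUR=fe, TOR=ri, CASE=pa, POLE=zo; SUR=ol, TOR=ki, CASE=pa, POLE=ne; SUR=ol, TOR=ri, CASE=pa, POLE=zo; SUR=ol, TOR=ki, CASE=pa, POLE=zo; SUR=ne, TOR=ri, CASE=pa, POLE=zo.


cell SUR=fe, TOR=ri, CASE=pa, POLE=zo:
underlying: ne-toem-r-i-op
1. f -> v, k -> g, p -> b, s -> z, t -> d / _ Z: no change
2. 0 -> a / C _ C: inserts after position(s) 6: netoemariop
3. e, i -> 0 / V _: fires at position(s) 5: netomariop
surface: netomariop

cell SUR=ol, TOR=ki, CASE=pa, POLE=ne:
underlying: ze-toem-op-i-se
1. f -> v, k -> g, p -> b, s -> z, t -> d / _ Z: no change
2. 0 -> a / C _ C: no change
3. e, i -> 0 / V _: fires at position(s) 5: zetomopise
surface: zetomopise

cell SUR=ol, TOR=ri, CASE=pa, POLE=zo:
underlying: ne-toem-op-i-op
1. f -> v, k -> g, p -> b, s -> z, t -> d / _ Z: no change
2. 0 -> a / C _ C: no change
3. e, i -> 0 / V _: fires at position(s) 5: netomopiop
surface: netomopiop

cell SUR=ol, TOR=ki, CASE=pa, POLE=zo:
underlying: ze-toem-op-i-op
1. f -> v, k -> g, p -> b, s -> z, t -> d / _ Z: no change
2. 0 -> a / C _ C: no change
3. e, i -> 0 / V _: fires at position(s) 5: zetomopiop
surface: zetomopiop

cell SUR=ne, TOR=ri, CASE=pa, POLE=zo:
underlying: ne-toem-t-i-op
1. f -> v, k -> g, p -> b, s -> z, t -> d / _ Z: no change
2. 0 -> a / C _ C: inserts after position(s) 6: netoematiop
3. e, i -> 0 / V _: fires at position(s) 5: netomatiop
surface: netomatiop


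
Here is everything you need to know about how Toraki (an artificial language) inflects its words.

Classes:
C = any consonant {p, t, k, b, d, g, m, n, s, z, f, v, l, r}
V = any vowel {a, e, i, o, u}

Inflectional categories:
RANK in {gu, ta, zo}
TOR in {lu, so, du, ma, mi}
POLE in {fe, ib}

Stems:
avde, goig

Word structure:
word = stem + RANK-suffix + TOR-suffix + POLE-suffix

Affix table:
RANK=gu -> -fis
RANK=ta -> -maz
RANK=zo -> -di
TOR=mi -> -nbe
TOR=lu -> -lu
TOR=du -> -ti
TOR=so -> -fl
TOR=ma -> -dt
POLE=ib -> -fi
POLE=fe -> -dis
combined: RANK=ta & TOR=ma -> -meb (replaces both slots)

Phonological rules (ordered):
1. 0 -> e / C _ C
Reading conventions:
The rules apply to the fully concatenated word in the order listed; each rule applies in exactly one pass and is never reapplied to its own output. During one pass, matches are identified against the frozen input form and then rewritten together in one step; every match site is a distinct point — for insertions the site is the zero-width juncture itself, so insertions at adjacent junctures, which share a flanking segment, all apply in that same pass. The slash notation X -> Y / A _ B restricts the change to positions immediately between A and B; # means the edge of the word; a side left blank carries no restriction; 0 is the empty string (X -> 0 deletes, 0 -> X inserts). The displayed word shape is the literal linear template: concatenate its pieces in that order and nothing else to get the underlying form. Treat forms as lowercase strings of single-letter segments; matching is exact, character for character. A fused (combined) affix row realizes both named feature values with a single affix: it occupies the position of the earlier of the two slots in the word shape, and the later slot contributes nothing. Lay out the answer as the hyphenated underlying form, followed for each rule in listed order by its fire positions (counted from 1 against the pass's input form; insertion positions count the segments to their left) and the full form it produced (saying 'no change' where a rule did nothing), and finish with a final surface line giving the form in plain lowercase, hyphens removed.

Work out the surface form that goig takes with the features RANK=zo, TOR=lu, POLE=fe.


underlying: goig-di-lu-dis
1. 0 -> e / C _ C: inserts after position(s) 4: goigediludis
surface: goigediludis


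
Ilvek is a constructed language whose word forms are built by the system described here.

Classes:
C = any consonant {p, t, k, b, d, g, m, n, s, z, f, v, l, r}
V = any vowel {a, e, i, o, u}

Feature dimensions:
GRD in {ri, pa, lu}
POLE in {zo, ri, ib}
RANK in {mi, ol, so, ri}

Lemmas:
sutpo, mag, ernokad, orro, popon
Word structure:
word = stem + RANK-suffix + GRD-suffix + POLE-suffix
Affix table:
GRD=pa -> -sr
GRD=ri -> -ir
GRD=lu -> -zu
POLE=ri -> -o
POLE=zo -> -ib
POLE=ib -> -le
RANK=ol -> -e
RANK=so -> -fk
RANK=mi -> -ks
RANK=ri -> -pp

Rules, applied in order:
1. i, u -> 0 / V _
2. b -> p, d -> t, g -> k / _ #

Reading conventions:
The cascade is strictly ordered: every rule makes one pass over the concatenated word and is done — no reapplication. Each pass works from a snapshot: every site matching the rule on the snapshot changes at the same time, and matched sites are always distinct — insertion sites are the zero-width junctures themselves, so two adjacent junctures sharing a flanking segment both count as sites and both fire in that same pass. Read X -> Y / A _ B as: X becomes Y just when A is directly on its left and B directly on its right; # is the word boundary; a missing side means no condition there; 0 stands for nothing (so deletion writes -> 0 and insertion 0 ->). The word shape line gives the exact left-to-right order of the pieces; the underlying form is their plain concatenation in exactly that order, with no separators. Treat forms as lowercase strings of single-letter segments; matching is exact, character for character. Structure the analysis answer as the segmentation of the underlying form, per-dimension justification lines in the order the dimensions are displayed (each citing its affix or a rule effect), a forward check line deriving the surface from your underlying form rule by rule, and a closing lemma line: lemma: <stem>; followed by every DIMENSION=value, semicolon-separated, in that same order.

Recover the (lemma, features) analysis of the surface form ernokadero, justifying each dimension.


underlying: ernokad-e-ir-o
GRD=ri - signalled by the affix -ir
POLE=ri - signalled by the affix -o
RANK=ol - signalled by the affix -e
check: ernokadeiro -> ernokadero -> ernokadero
lemma: ernokad; GRD=ri; POLE=ri; RANK=ol


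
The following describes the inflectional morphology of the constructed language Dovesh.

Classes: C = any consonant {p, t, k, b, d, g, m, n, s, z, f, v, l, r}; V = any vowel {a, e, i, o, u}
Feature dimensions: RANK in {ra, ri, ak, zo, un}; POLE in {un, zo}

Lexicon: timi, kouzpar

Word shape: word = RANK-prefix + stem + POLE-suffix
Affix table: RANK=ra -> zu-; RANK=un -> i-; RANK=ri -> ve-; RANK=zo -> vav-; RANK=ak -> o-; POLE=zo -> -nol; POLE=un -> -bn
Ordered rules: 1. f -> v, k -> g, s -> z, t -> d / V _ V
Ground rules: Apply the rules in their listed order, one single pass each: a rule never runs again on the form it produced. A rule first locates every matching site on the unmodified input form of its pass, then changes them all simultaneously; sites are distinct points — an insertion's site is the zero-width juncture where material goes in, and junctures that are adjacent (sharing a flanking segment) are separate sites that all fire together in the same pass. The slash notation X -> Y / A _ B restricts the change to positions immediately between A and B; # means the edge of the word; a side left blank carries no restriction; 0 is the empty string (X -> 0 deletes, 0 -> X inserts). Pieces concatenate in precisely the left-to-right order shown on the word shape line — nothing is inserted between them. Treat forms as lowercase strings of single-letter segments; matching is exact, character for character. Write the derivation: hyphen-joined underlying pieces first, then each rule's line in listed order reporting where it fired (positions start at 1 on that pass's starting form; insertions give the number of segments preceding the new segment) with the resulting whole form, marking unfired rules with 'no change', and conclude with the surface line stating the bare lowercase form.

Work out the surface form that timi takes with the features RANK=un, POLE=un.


underlying: i-timi-bn
1. f -> v, k -> g, s -> z, t -> d / V _ V: fires at position(s) 2: idimibn
surface: idimibn


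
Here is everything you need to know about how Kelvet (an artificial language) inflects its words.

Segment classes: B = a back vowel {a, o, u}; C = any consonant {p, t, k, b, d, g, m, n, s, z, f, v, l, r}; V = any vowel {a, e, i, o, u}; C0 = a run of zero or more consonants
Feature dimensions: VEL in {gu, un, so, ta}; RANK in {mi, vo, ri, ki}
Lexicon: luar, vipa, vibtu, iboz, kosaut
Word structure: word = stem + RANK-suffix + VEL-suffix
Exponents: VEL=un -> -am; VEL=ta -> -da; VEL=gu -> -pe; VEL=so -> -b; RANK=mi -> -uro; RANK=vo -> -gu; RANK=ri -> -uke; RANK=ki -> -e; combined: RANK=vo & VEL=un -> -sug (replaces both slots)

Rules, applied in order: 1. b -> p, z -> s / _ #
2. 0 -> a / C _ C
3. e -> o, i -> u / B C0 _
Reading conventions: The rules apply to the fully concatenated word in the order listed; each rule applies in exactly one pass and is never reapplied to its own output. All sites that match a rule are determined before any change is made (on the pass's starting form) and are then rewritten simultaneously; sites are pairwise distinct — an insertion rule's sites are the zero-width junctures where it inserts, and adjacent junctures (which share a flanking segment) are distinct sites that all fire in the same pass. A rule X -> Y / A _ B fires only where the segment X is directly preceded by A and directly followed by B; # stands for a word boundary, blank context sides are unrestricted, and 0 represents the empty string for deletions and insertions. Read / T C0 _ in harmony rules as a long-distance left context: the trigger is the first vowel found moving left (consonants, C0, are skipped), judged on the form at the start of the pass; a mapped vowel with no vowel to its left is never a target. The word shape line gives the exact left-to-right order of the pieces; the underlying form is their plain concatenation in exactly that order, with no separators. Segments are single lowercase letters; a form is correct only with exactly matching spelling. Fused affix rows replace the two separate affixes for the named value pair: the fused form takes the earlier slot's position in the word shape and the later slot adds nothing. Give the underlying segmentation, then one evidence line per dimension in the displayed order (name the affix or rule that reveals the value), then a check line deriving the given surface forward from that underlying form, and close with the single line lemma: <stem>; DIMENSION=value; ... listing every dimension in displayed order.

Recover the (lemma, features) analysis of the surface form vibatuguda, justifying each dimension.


underlying: vibtu-gu-da
VEL=ta - signalled by the affix -da
RANK=vo - signalled by the affix -gu
check: vibtuguda -> vibtuguda -> vibatuguda -> vibatuguda
lemma: vibtu; VEL=ta; RANK=vo


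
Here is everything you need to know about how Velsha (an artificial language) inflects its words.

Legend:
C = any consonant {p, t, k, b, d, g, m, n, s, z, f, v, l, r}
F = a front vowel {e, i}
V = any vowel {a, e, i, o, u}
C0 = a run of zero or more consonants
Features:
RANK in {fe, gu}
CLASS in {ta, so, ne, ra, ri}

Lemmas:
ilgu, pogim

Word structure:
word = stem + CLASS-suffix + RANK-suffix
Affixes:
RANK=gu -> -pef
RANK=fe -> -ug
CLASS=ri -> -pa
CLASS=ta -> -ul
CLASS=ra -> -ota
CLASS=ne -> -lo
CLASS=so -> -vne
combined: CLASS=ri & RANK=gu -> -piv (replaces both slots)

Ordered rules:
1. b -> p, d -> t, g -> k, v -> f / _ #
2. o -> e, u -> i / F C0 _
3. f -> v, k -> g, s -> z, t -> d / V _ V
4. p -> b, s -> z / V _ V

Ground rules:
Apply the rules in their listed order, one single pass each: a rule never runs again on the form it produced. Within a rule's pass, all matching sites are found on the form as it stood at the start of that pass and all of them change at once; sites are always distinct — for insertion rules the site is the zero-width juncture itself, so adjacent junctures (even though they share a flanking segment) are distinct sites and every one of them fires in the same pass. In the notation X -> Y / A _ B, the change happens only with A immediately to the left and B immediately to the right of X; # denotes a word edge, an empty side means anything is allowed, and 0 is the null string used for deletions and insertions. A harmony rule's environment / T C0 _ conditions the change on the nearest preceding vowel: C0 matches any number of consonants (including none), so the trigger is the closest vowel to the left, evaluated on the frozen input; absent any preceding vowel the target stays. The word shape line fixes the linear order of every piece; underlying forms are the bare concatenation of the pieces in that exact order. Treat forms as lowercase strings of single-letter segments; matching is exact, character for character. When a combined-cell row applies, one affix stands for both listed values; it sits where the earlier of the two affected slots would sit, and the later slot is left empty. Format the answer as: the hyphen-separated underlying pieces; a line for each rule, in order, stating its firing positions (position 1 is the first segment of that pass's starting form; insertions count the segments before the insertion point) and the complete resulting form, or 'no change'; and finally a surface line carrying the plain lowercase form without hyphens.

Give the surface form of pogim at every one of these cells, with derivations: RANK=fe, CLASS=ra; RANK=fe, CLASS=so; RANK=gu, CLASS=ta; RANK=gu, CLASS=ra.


cell RANK=fe, CLASS=ra:
underlying: pogim-ota-ug
1. b -> p, d -> t, g -> k, v -> f / _ #: fires at position(s) 10: pogimotauk
2. o -> e, u -> i / F C0 _: fires at position(s) 6: pogimetauk
3. f -> v, k -> g, s -> z, t -> d / V _ V: fires at position(s) 7: pogimedauk
4. p -> b, s -> z / V _ V: no change
surface: pogimedauk

cell RANK=fe, CLASS=so:
underlying: pogim-vne-ug
1. b -> p, d -> t, g -> k, v -> f / _ #: fires at position(s) 10: pogimvneuk
2. o -> e, u -> i / F C0 _: fires at position(s) 9: pogimvneik
3. f -> v, k -> g, s -> z, t -> d / V _ V: no change
4. p -> b, s -> z / V _ V: no change
surface: pogimvneik

cell RANK=gu, CLASS=ta:
underlying: pogim-ul-pef
1. b -> p, d -> t, g -> k, v -> f / _ #: no change
2. o -> e, u -> i / F C0 _: fires at position(s) 6: pogimilpef
3. f -> v, k -> g, s -> z, t -> d / V _ V: no change
4. p -> b, s -> z / V _ V: no change
surface: pogimilpef

cell RANK=gu, CLASS=ra:
underlying: pogim-ota-pef
1. b -> p, d -> t, g -> k, v -> f / _ #: no change
2. o -> e, u -> i / F C0 _: fires at position(s) 6: pogimetapef
3. f -> v, k -> g, s -> z, t -> d / V _ V: fires at position(s) 7: pogimedapef
4. p -> b, s -> z / V _ V: fires at position(s) 9: pogimedabef
surface: pogimedabef


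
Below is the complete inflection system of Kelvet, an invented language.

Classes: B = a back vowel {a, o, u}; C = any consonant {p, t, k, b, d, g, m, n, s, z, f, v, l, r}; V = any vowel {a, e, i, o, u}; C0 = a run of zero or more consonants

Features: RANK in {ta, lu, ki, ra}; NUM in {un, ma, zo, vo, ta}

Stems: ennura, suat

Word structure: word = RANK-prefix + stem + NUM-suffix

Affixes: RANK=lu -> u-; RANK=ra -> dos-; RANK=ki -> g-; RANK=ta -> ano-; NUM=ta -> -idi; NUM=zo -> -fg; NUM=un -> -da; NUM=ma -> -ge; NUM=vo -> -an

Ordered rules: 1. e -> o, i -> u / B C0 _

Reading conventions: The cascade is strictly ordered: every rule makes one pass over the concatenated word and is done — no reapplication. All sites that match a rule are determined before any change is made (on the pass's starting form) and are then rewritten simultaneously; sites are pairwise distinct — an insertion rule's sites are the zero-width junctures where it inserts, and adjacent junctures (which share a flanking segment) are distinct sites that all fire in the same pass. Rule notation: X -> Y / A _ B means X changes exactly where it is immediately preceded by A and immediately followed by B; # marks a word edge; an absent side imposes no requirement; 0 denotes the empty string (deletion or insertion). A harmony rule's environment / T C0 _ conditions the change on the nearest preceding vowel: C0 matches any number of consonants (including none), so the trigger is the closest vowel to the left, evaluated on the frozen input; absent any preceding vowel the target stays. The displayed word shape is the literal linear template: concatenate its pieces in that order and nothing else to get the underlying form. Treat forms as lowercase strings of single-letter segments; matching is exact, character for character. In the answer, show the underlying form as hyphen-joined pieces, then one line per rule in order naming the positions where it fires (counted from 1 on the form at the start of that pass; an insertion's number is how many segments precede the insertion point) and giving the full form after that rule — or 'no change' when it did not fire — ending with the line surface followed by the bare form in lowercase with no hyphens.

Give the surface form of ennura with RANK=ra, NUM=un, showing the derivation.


underlying: dos-ennura-da
1. e -> o, i -> u / B C0 _: fires at position(s) 4: dosonnurada
surface: dosonnurada


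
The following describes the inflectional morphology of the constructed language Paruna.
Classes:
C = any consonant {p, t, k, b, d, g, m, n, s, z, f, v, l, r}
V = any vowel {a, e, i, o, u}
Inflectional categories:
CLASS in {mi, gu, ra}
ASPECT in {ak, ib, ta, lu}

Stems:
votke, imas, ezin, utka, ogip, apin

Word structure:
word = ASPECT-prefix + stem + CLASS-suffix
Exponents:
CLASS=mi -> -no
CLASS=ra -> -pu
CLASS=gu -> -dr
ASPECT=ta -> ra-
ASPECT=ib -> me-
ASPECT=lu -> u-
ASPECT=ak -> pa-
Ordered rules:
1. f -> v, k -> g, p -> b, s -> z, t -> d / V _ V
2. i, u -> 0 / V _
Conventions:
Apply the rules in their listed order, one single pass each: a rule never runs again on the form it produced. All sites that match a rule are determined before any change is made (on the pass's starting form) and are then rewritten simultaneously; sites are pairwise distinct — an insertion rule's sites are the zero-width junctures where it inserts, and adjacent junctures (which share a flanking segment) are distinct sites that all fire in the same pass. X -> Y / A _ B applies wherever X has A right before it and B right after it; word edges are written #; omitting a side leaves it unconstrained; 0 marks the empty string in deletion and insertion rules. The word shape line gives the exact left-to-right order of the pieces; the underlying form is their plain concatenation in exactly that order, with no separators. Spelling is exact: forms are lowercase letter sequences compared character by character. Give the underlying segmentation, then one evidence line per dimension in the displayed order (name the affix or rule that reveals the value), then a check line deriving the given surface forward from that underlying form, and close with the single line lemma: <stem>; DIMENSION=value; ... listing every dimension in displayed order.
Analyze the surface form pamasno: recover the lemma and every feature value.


underlying: pa-imas-no
CLASS=mi - signalled by the affix -no
ASPECT=ak - signalled by the affix pa-
check: paimasno -> paimasno -> pamasno
lemma: imas; CLASS=mi; ASPECT=ak


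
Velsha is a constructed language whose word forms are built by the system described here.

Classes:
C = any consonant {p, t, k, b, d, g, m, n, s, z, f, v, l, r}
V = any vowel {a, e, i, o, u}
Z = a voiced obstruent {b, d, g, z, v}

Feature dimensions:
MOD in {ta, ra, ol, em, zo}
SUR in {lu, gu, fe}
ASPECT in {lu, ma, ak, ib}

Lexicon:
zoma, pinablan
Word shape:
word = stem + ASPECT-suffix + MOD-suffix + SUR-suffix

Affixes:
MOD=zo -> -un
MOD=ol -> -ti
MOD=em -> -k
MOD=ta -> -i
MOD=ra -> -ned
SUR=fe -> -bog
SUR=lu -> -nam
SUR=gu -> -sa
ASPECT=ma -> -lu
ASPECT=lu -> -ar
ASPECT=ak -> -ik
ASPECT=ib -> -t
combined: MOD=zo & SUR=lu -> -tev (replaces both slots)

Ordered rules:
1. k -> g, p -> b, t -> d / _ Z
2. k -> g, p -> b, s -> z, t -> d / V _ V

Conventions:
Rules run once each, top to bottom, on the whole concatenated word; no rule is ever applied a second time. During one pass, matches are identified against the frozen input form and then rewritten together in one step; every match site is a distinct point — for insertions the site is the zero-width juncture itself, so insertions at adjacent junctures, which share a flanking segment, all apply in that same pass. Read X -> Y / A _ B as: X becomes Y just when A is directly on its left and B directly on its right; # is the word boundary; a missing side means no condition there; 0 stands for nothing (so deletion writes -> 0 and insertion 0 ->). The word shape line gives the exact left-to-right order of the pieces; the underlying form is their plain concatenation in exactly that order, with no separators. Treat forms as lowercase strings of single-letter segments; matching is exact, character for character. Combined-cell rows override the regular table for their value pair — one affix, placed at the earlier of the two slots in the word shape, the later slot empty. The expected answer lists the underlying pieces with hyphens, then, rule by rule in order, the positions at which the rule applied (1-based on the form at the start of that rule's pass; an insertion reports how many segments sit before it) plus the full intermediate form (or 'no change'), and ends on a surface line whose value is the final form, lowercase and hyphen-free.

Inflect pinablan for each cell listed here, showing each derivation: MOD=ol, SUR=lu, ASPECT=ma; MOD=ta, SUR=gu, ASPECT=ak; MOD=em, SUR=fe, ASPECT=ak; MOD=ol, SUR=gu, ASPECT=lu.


cell MOD=ol, SUR=lu, ASPECT=ma:
underlying: pinablan-lu-ti-nam
1. k -> g, p -> b, t -> d / _ Z: no change
2. k -> g, p -> b, s -> z, t -> d / V _ V: fires at position(s) 11: pinablanludinam
surface: pinablanludinam

cell MOD=ta, SUR=gu, ASPECT=ak:
underlying: pinablan-ik-i-sa
1. k -> g, p -> b, t -> d / _ Z: no change
2. k -> g, p -> b, s -> z, t -> d / V _ V: fires at position(s) 10, 12: pinablanigiza
surface: pinablanigiza

cell MOD=em, SUR=fe, ASPECT=ak:
underlying: pinablan-ik-k-bog
1. k -> g, p -> b, t -> d / _ Z: fires at position(s) 11: pinablanikgbog
2. k -> g, p -> b, s -> z, t -> d / V _ V: no change
surface: pinablanikgbog

cell MOD=ol, SUR=gu, ASPECT=lu:
underlying: pinablan-ar-ti-sa
1. k -> g, p -> b, t -> d / _ Z: no change
2. k -> g, p -> b, s -> z, t -> d / V _ V: fires at position(s) 13: pinablanartiza
surface: pinablanartiza


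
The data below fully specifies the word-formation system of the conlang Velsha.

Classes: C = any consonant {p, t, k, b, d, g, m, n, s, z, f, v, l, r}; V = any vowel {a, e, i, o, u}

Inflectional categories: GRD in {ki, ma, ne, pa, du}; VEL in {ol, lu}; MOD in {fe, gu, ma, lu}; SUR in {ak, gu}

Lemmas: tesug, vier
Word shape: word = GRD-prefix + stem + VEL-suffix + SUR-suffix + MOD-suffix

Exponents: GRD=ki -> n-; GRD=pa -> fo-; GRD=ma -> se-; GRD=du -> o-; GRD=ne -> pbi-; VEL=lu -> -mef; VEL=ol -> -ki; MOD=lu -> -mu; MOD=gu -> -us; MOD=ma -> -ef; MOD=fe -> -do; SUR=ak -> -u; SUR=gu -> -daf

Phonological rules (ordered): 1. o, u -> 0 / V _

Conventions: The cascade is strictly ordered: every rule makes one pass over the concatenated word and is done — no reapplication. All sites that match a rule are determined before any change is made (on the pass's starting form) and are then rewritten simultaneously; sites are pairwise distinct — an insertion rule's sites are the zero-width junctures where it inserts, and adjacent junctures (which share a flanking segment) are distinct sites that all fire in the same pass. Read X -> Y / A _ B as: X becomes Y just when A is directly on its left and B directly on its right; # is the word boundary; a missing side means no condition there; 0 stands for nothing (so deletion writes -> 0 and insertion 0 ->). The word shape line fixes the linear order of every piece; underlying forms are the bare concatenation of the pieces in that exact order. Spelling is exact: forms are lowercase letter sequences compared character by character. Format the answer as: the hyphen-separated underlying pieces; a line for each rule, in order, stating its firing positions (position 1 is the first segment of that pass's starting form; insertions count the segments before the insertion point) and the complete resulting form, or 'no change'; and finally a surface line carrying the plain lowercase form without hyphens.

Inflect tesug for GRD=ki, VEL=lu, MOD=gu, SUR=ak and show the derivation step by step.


underlying: n-tesug-mef-u-us
1. o, u -> 0 / V _: fires at position(s) 11: ntesugmefus
surface: ntesugmefus
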